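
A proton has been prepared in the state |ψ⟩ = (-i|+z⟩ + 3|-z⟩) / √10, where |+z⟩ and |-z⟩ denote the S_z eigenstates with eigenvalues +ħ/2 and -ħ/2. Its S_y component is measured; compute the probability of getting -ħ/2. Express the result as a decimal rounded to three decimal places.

|-y⟩ = (|+z⟩ - i|-z⟩)/√2, so ⟨-y|ψ⟩ = (2i) / (√2·√10).
P = |2i|² / 20 = 4/20.

0.200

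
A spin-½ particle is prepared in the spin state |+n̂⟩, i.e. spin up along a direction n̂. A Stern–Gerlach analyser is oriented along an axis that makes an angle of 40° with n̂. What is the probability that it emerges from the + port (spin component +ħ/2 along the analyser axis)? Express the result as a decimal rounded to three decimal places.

0.883

For spin-½, the probability of finding spin-up along an axis at angle θ to the initial spin direction is cos²(θ/2); spin-down is sin²(θ/2).
θ = 40°, so P = cos²(20°) ≈ 0.883.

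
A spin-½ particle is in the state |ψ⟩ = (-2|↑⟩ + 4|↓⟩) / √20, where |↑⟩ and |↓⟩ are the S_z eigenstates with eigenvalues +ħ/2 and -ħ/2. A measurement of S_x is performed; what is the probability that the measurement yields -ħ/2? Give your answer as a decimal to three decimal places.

|-x⟩ = (|↑⟩ - |↓⟩)/√2, so ⟨-x|ψ⟩ = (-6) / (√2·√20).
P = |-6|² / 40 = 36/40.

0.900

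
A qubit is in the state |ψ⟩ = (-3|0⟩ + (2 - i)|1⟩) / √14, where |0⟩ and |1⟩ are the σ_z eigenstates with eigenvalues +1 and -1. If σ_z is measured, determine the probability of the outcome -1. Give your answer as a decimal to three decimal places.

The -1 outcome corresponds to |1⟩. Its amplitude in |ψ⟩ is (2 - i)/√14.
P = |2 - i|² / 14 = 5/14.

0.357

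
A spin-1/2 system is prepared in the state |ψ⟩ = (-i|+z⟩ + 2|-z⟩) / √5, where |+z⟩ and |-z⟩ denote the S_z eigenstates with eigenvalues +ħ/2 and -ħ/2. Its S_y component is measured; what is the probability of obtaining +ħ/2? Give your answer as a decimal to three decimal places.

|+y⟩ = (|+z⟩ + i|-z⟩)/√2, so ⟨+y|ψ⟩ = (-3i) / (√2·√5).
P = |-3i|² / 10 = 9/10.

0.900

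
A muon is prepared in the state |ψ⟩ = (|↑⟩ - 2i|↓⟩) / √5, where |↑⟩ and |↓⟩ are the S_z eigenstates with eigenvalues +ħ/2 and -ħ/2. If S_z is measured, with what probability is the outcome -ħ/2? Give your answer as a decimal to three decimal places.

0.800

The -ħ/2 outcome corresponds to |↓⟩. Its amplitude in |ψ⟩ is -2i/√5.
P = |-2i|² / 5 = 4/5.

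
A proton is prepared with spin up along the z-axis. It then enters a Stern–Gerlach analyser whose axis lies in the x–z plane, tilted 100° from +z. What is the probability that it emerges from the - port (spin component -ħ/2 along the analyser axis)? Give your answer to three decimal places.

For spin-½, the probability of finding spin-up along an axis at angle θ to the initial spin direction is cos²(θ/2); spin-down is sin²(θ/2).
θ = 100°, so P = sin²(50°) ≈ 0.587.

0.587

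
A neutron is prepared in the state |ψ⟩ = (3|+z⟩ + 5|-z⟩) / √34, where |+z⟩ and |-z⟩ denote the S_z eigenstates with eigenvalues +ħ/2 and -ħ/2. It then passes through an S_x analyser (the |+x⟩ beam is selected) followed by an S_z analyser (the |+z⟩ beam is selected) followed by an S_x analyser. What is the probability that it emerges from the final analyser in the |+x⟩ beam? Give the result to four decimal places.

First analyser (S_x): P(|+x⟩) = |⟨+x|ψ⟩|² = 64/68.
After stage 1 the state is |+x⟩; P(|+z⟩) = |⟨+z|+x⟩|² = 1/2.
After stage 2 the state is |+z⟩; P(|+x⟩) = |⟨+x|+z⟩|² = 1/2.
Joint probability = 64/68 × 1/2 × 1/2 = 0.2353.

0.2353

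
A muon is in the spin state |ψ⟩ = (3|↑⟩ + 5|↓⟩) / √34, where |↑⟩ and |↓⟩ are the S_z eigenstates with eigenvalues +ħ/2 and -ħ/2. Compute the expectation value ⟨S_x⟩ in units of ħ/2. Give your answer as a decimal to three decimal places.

⟨σ_x⟩ = 2 Re(a* b)/(|a|²+|b|²) with a = 3, b = 5.
a* b = 15, so ⟨σ_x⟩ = 30/34.
⟨S_x⟩ = (ħ/2)·⟨σ_x⟩.

0.882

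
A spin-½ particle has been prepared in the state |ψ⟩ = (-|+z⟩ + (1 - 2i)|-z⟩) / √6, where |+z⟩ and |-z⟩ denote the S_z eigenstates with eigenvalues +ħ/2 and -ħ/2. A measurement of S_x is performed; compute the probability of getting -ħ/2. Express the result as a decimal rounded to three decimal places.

0.667

|-x⟩ = (|+z⟩ - |-z⟩)/√2, so ⟨-x|ψ⟩ = (-2 + 2i) / (√2·√6).
P = |-2 + 2i|² / 12 = 8/12.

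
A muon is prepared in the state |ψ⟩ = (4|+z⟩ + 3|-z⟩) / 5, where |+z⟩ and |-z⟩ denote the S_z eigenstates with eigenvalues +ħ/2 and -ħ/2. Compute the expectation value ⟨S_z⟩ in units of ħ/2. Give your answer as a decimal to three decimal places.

⟨σ_z⟩ = |a|² - |b|² divided by |a|²+|b|², with a, b the |+z⟩, |-z⟩ amplitudes.
= (16 - 9)/25 = 7/25.
⟨S_z⟩ = (ħ/2)·⟨σ_z⟩.

0.280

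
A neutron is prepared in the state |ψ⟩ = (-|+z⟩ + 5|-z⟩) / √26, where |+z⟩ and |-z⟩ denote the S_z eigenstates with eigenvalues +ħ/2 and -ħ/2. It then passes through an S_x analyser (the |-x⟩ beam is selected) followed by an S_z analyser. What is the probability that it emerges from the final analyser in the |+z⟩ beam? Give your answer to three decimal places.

0.346

First analyser (S_x): P(|-x⟩) = |⟨-x|ψ⟩|² = 36/52.
After stage 1 the state is |-x⟩; P(|+z⟩) = |⟨+z|-x⟩|² = 1/2.
Joint probability = 36/52 × 1/2 = 0.346.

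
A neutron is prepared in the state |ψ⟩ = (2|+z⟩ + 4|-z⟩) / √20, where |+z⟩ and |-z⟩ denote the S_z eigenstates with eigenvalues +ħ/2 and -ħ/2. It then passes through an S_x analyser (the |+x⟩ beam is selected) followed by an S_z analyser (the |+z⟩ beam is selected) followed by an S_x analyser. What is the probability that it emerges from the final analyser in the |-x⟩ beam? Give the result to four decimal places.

0.2250

First analyser (S_x): P(|+x⟩) = |⟨+x|ψ⟩|² = 36/40.
After stage 1 the state is |+x⟩; P(|+z⟩) = |⟨+z|+x⟩|² = 1/2.
After stage 2 the state is |+z⟩; P(|-x⟩) = |⟨-x|+z⟩|² = 1/2.
Joint probability = 36/40 × 1/2 × 1/2 = 0.2250.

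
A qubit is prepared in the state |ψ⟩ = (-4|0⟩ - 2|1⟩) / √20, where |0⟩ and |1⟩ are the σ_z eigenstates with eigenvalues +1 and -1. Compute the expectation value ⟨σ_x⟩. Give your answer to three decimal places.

0.800

⟨σ_x⟩ = 2 Re(a* b)/(|a|²+|b|²) with a = -4, b = -2.
a* b = 8, so ⟨σ_x⟩ = 16/20.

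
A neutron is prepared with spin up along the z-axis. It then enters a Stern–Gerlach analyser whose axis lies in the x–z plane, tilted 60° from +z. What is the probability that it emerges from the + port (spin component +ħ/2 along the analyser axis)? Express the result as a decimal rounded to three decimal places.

0.750

For spin-½, the probability of finding spin-up along an axis at angle θ to the initial spin direction is cos²(θ/2); spin-down is sin²(θ/2).
θ = 60°, so P = cos²(30°) ≈ 0.750.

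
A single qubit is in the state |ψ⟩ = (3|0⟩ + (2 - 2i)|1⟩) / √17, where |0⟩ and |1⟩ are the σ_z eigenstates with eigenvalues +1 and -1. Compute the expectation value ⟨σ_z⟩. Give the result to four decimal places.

⟨σ_z⟩ = |a|² - |b|² divided by |a|²+|b|², with a, b the |0⟩, |1⟩ amplitudes.
= (9 - 8)/17 = 1/17.

0.0588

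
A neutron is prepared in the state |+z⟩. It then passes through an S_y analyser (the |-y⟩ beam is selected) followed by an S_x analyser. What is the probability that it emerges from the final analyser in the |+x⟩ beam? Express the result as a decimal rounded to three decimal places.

First analyser (S_y): from |+z⟩, P(|-y⟩) = 1/2.
After stage 1 the state is |-y⟩; P(|+x⟩) = |⟨+x|-y⟩|² = 1/2.
Joint probability = 1/2 × 1/2 = 0.250.

0.250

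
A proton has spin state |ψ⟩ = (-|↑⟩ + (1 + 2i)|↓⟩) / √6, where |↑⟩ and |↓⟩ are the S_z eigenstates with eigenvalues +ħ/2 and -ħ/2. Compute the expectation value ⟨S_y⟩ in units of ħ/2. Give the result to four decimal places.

-0.6667

⟨σ_y⟩ = 2 Im(a* b)/(|a|²+|b|²) with a = -1, b = (1 + 2i).
a* b = (-1 - 2i), so ⟨σ_y⟩ = -4/6.
⟨S_y⟩ = (ħ/2)·⟨σ_y⟩.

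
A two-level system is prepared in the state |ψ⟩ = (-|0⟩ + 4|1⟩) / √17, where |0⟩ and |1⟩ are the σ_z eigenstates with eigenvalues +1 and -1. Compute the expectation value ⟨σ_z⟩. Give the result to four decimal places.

-0.8824

⟨σ_z⟩ = |a|² - |b|² divided by |a|²+|b|², with a, b the |0⟩, |1⟩ amplitudes.
= (1 - 16)/17 = -15/17.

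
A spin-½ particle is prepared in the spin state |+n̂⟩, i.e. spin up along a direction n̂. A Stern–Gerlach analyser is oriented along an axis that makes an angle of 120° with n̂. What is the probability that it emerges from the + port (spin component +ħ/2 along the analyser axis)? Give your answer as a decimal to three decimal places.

For spin-½, the probability of finding spin-up along an axis at angle θ to the initial spin direction is cos²(θ/2); spin-down is sin²(θ/2).
θ = 120°, so P = cos²(60°) ≈ 0.250.

0.250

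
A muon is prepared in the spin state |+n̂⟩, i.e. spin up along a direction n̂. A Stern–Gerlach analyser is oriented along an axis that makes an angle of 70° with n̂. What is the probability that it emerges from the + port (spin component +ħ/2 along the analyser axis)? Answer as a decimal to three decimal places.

0.671

For spin-½, the probability of finding spin-up along an axis at angle θ to the initial spin direction is cos²(θ/2); spin-down is sin²(θ/2).
θ = 70°, so P = cos²(35°) ≈ 0.671.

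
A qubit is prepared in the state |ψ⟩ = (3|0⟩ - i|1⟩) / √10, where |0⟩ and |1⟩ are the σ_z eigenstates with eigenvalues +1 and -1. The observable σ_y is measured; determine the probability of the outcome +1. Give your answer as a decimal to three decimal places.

|+y⟩ = (|0⟩ + i|1⟩)/√2, so ⟨+y|ψ⟩ = (2) / (√2·√10).
P = |2|² / 20 = 4/20.

0.200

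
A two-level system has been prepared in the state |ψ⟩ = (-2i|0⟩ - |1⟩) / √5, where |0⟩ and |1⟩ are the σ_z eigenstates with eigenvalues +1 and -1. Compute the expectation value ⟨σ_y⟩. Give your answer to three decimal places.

⟨σ_y⟩ = 2 Im(a* b)/(|a|²+|b|²) with a = -2i, b = -1.
a* b = -2i, so ⟨σ_y⟩ = -4/5.

-0.800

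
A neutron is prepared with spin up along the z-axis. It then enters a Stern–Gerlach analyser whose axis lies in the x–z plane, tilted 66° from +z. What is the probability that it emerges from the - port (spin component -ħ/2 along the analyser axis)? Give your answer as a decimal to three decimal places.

0.297

For spin-½, the probability of finding spin-up along an axis at angle θ to the initial spin direction is cos²(θ/2); spin-down is sin²(θ/2).
θ = 66°, so P = sin²(33°) ≈ 0.297.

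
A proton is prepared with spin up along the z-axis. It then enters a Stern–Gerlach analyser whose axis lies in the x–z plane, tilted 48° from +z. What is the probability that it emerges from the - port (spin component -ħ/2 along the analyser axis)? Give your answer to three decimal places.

0.165

For spin-½, the probability of finding spin-up along an axis at angle θ to the initial spin direction is cos²(θ/2); spin-down is sin²(θ/2).
θ = 48°, so P = sin²(24°) ≈ 0.165.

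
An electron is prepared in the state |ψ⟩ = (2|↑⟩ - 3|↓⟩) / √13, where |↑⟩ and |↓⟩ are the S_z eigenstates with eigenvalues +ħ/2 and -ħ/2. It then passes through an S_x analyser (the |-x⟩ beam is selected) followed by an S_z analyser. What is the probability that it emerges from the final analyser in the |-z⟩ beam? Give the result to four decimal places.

0.4808

First analyser (S_x): P(|-x⟩) = |⟨-x|ψ⟩|² = 25/26.
After stage 1 the state is |-x⟩; P(|-z⟩) = |⟨-z|-x⟩|² = 1/2.
Joint probability = 25/26 × 1/2 = 0.4808.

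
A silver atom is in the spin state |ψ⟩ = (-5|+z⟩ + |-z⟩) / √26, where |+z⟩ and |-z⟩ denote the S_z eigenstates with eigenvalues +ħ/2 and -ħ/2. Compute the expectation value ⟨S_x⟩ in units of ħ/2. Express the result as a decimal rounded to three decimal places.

⟨σ_x⟩ = 2 Re(a* b)/(|a|²+|b|²) with a = -5, b = 1.
a* b = -5, so ⟨σ_x⟩ = -10/26.
⟨S_x⟩ = (ħ/2)·⟨σ_x⟩.

-0.385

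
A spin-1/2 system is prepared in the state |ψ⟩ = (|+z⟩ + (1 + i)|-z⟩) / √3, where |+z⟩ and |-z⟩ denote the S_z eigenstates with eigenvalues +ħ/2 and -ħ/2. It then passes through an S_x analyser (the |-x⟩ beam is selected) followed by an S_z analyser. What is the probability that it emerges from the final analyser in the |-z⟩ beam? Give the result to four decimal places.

0.0833

First analyser (S_x): P(|-x⟩) = |⟨-x|ψ⟩|² = 1/6.
After stage 1 the state is |-x⟩; P(|-z⟩) = |⟨-z|-x⟩|² = 1/2.
Joint probability = 1/6 × 1/2 = 0.0833.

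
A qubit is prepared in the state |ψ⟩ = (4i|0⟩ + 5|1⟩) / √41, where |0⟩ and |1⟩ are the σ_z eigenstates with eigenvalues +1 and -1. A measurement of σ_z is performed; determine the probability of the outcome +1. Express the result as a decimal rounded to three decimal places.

0.390

The +1 outcome corresponds to |0⟩. Its amplitude in |ψ⟩ is 4i/√41.
P = |4i|² / 41 = 16/41.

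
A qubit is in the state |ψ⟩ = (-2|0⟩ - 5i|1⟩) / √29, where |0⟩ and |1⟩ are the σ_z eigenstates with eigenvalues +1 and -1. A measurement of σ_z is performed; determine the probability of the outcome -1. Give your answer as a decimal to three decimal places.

0.862

The -1 outcome corresponds to |1⟩. Its amplitude in |ψ⟩ is -5i/√29.
P = |-5i|² / 29 = 25/29.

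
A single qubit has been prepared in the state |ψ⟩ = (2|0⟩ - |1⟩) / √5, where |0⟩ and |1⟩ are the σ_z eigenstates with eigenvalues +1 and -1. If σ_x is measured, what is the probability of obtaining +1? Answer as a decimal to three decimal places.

|+x⟩ = (|0⟩ + |1⟩)/√2, so ⟨+x|ψ⟩ = (1) / (√2·√5).
P = |1|² / 10 = 1/10.

0.100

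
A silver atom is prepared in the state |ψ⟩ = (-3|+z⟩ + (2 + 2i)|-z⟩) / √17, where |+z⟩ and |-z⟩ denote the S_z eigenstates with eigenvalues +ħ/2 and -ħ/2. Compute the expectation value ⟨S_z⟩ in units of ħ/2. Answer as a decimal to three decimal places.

⟨σ_z⟩ = |a|² - |b|² divided by |a|²+|b|², with a, b the |+z⟩, |-z⟩ amplitudes.
= (9 - 8)/17 = 1/17.
⟨S_z⟩ = (ħ/2)·⟨σ_z⟩.

0.059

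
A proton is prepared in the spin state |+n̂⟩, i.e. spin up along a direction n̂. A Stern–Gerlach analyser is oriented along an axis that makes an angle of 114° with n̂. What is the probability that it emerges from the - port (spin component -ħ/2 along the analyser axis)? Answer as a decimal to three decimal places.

For spin-½, the probability of finding spin-up along an axis at angle θ to the initial spin direction is cos²(θ/2); spin-down is sin²(θ/2).
θ = 114°, so P = sin²(57°) ≈ 0.703.

0.703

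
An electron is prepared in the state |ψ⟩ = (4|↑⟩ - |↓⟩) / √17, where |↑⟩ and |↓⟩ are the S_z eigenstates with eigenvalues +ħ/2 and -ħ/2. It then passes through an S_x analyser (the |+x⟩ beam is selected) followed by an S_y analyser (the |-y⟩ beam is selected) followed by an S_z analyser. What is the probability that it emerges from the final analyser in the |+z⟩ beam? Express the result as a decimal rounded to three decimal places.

0.066

First analyser (S_x): P(|+x⟩) = |⟨+x|ψ⟩|² = 9/34.
After stage 1 the state is |+x⟩; P(|-y⟩) = |⟨-y|+x⟩|² = 1/2.
After stage 2 the state is |-y⟩; P(|+z⟩) = |⟨+z|-y⟩|² = 1/2.
Joint probability = 9/34 × 1/2 × 1/2 = 0.066.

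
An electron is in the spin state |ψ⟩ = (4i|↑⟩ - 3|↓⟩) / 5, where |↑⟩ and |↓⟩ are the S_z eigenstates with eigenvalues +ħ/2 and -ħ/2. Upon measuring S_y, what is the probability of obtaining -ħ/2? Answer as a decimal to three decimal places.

|-y⟩ = (|↑⟩ - i|↓⟩)/√2, so ⟨-y|ψ⟩ = (i) / (√2·5).
P = |i|² / 50 = 1/50.

0.020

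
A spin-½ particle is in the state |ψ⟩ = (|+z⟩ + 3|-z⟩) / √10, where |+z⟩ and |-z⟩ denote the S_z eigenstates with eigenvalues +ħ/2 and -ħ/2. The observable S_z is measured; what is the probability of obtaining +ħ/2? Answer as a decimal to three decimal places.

The +ħ/2 outcome corresponds to |+z⟩. Its amplitude in |ψ⟩ is 1/√10.
P = |1|² / 10 = 1/10.

0.100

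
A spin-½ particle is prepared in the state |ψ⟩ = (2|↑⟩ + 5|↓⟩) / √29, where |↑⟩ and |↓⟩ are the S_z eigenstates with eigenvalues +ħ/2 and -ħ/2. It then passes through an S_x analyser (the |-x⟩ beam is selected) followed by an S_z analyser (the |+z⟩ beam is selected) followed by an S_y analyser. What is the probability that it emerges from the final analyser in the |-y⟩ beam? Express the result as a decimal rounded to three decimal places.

First analyser (S_x): P(|-x⟩) = |⟨-x|ψ⟩|² = 9/58.
After stage 1 the state is |-x⟩; P(|+z⟩) = |⟨+z|-x⟩|² = 1/2.
After stage 2 the state is |+z⟩; P(|-y⟩) = |⟨-y|+z⟩|² = 1/2.
Joint probability = 9/58 × 1/2 × 1/2 = 0.039.

0.039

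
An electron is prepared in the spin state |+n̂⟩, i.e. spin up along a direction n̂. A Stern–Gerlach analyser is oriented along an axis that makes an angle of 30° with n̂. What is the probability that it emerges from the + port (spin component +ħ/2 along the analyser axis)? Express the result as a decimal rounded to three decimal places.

0.933

For spin-½, the probability of finding spin-up along an axis at angle θ to the initial spin direction is cos²(θ/2); spin-down is sin²(θ/2).
θ = 30°, so P = cos²(15°) ≈ 0.933.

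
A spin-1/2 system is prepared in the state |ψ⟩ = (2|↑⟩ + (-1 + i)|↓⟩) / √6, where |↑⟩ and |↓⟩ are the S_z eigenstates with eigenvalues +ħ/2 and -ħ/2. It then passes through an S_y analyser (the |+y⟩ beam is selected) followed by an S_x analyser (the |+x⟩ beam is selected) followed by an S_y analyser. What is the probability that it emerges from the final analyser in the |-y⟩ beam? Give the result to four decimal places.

0.2083

First analyser (S_y): P(|+y⟩) = |⟨+y|ψ⟩|² = 10/12.
After stage 1 the state is |+y⟩; P(|+x⟩) = |⟨+x|+y⟩|² = 1/2.
After stage 2 the state is |+x⟩; P(|-y⟩) = |⟨-y|+x⟩|² = 1/2.
Joint probability = 10/12 × 1/2 × 1/2 = 0.2083.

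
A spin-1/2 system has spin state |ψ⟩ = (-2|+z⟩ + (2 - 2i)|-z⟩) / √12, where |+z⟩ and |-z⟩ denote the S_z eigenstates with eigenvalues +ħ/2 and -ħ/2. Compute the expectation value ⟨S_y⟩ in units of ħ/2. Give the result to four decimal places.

0.6667

⟨σ_y⟩ = 2 Im(a* b)/(|a|²+|b|²) with a = -2, b = (2 - 2i).
a* b = (-4 + 4i), so ⟨σ_y⟩ = 8/12.
⟨S_y⟩ = (ħ/2)·⟨σ_y⟩.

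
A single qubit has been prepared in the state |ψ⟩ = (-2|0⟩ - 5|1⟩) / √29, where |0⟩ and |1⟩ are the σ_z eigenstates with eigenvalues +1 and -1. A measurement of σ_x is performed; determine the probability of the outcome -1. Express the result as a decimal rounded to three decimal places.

|-x⟩ = (|0⟩ - |1⟩)/√2, so ⟨-x|ψ⟩ = (3) / (√2·√29).
P = |3|² / 58 = 9/58.

0.155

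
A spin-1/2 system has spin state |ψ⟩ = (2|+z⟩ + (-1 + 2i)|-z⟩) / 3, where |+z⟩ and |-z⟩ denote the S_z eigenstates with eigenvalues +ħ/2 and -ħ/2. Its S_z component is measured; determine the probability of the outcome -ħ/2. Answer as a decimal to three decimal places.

0.556

The -ħ/2 outcome corresponds to |-z⟩. Its amplitude in |ψ⟩ is (-1 + 2i)/3.
P = |-1 + 2i|² / 9 = 5/9.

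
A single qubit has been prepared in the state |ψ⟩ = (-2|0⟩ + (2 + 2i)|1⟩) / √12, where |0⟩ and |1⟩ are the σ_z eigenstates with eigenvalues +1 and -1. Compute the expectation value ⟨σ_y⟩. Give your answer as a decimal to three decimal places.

⟨σ_y⟩ = 2 Im(a* b)/(|a|²+|b|²) with a = -2, b = (2 + 2i).
a* b = (-4 - 4i), so ⟨σ_y⟩ = -8/12.

-0.667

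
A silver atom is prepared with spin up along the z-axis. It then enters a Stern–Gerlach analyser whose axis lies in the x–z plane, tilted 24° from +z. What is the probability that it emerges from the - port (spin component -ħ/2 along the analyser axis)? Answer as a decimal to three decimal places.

0.043

For spin-½, the probability of finding spin-up along an axis at angle θ to the initial spin direction is cos²(θ/2); spin-down is sin²(θ/2).
θ = 24°, so P = sin²(12°) ≈ 0.043.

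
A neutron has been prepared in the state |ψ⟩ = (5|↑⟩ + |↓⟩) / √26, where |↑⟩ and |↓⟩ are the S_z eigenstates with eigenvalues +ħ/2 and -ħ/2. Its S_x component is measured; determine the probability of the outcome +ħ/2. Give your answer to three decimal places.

0.692

|+x⟩ = (|↑⟩ + |↓⟩)/√2, so ⟨+x|ψ⟩ = (6) / (√2·√26).
P = |6|² / 52 = 36/52.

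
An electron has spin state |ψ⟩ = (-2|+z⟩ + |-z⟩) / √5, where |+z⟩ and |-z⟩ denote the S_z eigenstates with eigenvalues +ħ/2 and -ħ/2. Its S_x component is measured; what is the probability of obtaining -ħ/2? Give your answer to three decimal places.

|-x⟩ = (|+z⟩ - |-z⟩)/√2, so ⟨-x|ψ⟩ = (-3) / (√2·√5).
P = |-3|² / 10 = 9/10.

0.900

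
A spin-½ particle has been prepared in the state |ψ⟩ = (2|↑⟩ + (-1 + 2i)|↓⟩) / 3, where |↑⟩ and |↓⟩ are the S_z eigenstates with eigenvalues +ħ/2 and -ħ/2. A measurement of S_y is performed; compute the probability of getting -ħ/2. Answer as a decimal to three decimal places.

|-y⟩ = (|↑⟩ - i|↓⟩)/√2, so ⟨-y|ψ⟩ = (-i) / (√2·3).
P = |-i|² / 18 = 1/18.

0.056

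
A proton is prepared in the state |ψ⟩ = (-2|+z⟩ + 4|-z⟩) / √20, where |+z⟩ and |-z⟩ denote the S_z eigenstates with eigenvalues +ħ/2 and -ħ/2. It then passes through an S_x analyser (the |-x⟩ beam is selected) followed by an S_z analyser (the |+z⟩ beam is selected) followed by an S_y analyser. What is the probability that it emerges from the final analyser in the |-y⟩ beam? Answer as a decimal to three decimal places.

0.225

First analyser (S_x): P(|-x⟩) = |⟨-x|ψ⟩|² = 36/40.
After stage 1 the state is |-x⟩; P(|+z⟩) = |⟨+z|-x⟩|² = 1/2.
After stage 2 the state is |+z⟩; P(|-y⟩) = |⟨-y|+z⟩|² = 1/2.
Joint probability = 36/40 × 1/2 × 1/2 = 0.225.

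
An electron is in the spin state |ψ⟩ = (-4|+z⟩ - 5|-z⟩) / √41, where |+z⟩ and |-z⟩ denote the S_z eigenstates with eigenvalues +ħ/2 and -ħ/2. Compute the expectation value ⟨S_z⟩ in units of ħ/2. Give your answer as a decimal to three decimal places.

⟨σ_z⟩ = |a|² - |b|² divided by |a|²+|b|², with a, b the |+z⟩, |-z⟩ amplitudes.
= (16 - 25)/41 = -9/41.
⟨S_z⟩ = (ħ/2)·⟨σ_z⟩.

-0.220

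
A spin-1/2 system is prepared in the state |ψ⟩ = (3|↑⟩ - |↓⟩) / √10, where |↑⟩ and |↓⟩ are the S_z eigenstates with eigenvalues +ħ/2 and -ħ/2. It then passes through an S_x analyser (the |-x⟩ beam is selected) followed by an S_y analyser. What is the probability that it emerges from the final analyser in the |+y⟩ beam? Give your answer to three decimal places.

0.400

First analyser (S_x): P(|-x⟩) = |⟨-x|ψ⟩|² = 16/20.
After stage 1 the state is |-x⟩; P(|+y⟩) = |⟨+y|-x⟩|² = 1/2.
Joint probability = 16/20 × 1/2 = 0.400.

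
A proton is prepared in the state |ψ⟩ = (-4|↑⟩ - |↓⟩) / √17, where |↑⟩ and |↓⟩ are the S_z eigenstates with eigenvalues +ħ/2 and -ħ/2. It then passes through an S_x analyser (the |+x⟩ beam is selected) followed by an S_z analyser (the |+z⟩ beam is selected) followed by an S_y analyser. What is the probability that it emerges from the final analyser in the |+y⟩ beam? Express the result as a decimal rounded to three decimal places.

0.184

First analyser (S_x): P(|+x⟩) = |⟨+x|ψ⟩|² = 25/34.
After stage 1 the state is |+x⟩; P(|+z⟩) = |⟨+z|+x⟩|² = 1/2.
After stage 2 the state is |+z⟩; P(|+y⟩) = |⟨+y|+z⟩|² = 1/2.
Joint probability = 25/34 × 1/2 × 1/2 = 0.184.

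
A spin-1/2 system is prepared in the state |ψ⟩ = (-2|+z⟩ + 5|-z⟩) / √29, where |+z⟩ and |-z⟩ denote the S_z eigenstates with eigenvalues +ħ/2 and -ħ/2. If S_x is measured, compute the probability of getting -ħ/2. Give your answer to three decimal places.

0.845

|-x⟩ = (|+z⟩ - |-z⟩)/√2, so ⟨-x|ψ⟩ = (-7) / (√2·√29).
P = |-7|² / 58 = 49/58.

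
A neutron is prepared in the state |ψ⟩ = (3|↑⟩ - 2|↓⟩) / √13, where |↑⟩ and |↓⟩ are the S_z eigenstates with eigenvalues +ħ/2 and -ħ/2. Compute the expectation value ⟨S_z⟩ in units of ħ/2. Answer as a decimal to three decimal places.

⟨σ_z⟩ = |a|² - |b|² divided by |a|²+|b|², with a, b the |↑⟩, |↓⟩ amplitudes.
= (9 - 4)/13 = 5/13.
⟨S_z⟩ = (ħ/2)·⟨σ_z⟩.

0.385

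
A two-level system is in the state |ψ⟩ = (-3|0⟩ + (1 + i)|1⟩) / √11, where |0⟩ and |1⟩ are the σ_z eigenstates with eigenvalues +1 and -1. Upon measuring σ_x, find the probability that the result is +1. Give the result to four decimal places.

0.2273

|+x⟩ = (|0⟩ + |1⟩)/√2, so ⟨+x|ψ⟩ = (-2 + i) / (√2·√11).
P = |-2 + i|² / 22 = 5/22.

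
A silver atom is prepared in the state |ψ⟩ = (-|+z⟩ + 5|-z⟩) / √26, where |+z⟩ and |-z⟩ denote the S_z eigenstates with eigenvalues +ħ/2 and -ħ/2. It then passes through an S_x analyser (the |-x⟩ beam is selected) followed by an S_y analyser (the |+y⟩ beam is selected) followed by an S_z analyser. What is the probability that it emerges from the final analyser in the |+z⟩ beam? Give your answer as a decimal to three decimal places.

0.173

First analyser (S_x): P(|-x⟩) = |⟨-x|ψ⟩|² = 36/52.
After stage 1 the state is |-x⟩; P(|+y⟩) = |⟨+y|-x⟩|² = 1/2.
After stage 2 the state is |+y⟩; P(|+z⟩) = |⟨+z|+y⟩|² = 1/2.
Joint probability = 36/52 × 1/2 × 1/2 = 0.173.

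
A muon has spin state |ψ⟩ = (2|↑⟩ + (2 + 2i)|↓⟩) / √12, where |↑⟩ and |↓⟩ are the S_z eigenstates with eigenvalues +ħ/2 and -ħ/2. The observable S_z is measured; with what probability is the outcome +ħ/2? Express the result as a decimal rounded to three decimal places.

0.333

The +ħ/2 outcome corresponds to |↑⟩. Its amplitude in |ψ⟩ is 2/√12.
P = |2|² / 12 = 4/12.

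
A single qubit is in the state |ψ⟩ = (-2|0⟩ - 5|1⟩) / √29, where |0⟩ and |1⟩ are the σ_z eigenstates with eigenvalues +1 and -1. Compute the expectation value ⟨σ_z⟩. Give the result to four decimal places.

⟨σ_z⟩ = |a|² - |b|² divided by |a|²+|b|², with a, b the |0⟩, |1⟩ amplitudes.
= (4 - 25)/29 = -21/29.

-0.7241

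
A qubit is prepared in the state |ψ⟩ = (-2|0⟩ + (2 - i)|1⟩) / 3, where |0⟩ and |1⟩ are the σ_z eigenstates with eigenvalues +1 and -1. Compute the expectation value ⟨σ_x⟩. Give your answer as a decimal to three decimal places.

⟨σ_x⟩ = 2 Re(a* b)/(|a|²+|b|²) with a = -2, b = (2 - i).
a* b = (-4 + 2i), so ⟨σ_x⟩ = -8/9.

-0.889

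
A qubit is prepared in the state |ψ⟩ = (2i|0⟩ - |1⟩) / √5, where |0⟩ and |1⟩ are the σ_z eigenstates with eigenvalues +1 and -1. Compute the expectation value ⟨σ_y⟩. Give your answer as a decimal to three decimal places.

0.800

⟨σ_y⟩ = 2 Im(a* b)/(|a|²+|b|²) with a = 2i, b = -1.
a* b = 2i, so ⟨σ_y⟩ = 4/5.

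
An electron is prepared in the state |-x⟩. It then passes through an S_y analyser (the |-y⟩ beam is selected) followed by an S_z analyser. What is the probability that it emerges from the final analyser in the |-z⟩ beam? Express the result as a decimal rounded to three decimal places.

First analyser (S_y): from |-x⟩, P(|-y⟩) = 1/2.
After stage 1 the state is |-y⟩; P(|-z⟩) = |⟨-z|-y⟩|² = 1/2.
Joint probability = 1/2 × 1/2 = 0.250.

0.250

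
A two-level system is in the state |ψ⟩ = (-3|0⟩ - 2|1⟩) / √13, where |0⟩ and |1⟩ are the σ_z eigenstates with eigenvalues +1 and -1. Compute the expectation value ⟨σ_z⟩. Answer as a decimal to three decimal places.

0.385

⟨σ_z⟩ = |a|² - |b|² divided by |a|²+|b|², with a, b the |0⟩, |1⟩ amplitudes.
= (9 - 4)/13 = 5/13.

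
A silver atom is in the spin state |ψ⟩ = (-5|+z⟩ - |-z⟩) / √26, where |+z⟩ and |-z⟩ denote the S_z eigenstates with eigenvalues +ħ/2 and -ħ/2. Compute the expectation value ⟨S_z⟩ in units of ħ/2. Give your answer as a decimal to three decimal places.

⟨σ_z⟩ = |a|² - |b|² divided by |a|²+|b|², with a, b the |+z⟩, |-z⟩ amplitudes.
= (25 - 1)/26 = 24/26.
⟨S_z⟩ = (ħ/2)·⟨σ_z⟩.

0.923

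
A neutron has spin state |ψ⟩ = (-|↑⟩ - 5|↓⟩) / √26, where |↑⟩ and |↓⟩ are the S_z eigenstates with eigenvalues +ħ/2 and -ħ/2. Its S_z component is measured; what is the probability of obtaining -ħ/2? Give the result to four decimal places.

The -ħ/2 outcome corresponds to |↓⟩. Its amplitude in |ψ⟩ is -5/√26.
P = |-5|² / 26 = 25/26.

0.9615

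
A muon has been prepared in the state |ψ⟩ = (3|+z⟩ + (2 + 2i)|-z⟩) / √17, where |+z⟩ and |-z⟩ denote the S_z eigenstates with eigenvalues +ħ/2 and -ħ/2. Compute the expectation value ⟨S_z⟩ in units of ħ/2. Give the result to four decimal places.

0.0588

⟨σ_z⟩ = |a|² - |b|² divided by |a|²+|b|², with a, b the |+z⟩, |-z⟩ amplitudes.
= (9 - 8)/17 = 1/17.
⟨S_z⟩ = (ħ/2)·⟨σ_z⟩.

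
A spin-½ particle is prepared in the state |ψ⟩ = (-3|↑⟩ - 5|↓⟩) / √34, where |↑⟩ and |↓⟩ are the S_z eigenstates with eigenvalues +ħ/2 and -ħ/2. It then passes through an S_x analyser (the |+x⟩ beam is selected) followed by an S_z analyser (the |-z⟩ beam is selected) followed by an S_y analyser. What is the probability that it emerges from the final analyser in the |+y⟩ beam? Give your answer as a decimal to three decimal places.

First analyser (S_x): P(|+x⟩) = |⟨+x|ψ⟩|² = 64/68.
After stage 1 the state is |+x⟩; P(|-z⟩) = |⟨-z|+x⟩|² = 1/2.
After stage 2 the state is |-z⟩; P(|+y⟩) = |⟨+y|-z⟩|² = 1/2.
Joint probability = 64/68 × 1/2 × 1/2 = 0.235.

0.235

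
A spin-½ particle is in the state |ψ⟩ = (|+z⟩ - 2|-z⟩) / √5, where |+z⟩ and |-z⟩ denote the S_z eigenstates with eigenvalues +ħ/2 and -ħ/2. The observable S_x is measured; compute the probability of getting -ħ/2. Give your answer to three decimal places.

0.900

|-x⟩ = (|+z⟩ - |-z⟩)/√2, so ⟨-x|ψ⟩ = (3) / (√2·√5).
P = |3|² / 10 = 9/10.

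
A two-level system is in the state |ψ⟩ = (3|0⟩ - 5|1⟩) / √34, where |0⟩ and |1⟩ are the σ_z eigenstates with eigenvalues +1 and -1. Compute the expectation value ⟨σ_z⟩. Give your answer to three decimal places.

-0.471

⟨σ_z⟩ = |a|² - |b|² divided by |a|²+|b|², with a, b the |0⟩, |1⟩ amplitudes.
= (9 - 25)/34 = -16/34.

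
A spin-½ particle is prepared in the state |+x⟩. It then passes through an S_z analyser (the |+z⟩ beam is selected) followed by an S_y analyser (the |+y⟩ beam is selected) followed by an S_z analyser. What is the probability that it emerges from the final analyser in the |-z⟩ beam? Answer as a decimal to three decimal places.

0.125

First analyser (S_z): from |+x⟩, P(|+z⟩) = 1/2.
After stage 1 the state is |+z⟩; P(|+y⟩) = |⟨+y|+z⟩|² = 1/2.
After stage 2 the state is |+y⟩; P(|-z⟩) = |⟨-z|+y⟩|² = 1/2.
Joint probability = 1/2 × 1/2 × 1/2 = 0.125.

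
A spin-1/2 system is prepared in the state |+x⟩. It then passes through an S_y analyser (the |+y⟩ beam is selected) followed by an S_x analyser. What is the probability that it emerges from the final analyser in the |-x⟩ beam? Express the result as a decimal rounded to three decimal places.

First analyser (S_y): from |+x⟩, P(|+y⟩) = 1/2.
After stage 1 the state is |+y⟩; P(|-x⟩) = |⟨-x|+y⟩|² = 1/2.
Joint probability = 1/2 × 1/2 = 0.250.

0.250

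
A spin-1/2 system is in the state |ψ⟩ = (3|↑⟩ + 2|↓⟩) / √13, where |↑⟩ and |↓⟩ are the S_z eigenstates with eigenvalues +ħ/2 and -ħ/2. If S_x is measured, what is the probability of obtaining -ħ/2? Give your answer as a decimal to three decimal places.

0.038

|-x⟩ = (|↑⟩ - |↓⟩)/√2, so ⟨-x|ψ⟩ = (1) / (√2·√13).
P = |1|² / 26 = 1/26.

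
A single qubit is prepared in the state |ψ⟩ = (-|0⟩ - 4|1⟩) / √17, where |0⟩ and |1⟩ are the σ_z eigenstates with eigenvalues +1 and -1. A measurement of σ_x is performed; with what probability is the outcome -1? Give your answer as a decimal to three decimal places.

|-x⟩ = (|0⟩ - |1⟩)/√2, so ⟨-x|ψ⟩ = (3) / (√2·√17).
P = |3|² / 34 = 9/34.

0.265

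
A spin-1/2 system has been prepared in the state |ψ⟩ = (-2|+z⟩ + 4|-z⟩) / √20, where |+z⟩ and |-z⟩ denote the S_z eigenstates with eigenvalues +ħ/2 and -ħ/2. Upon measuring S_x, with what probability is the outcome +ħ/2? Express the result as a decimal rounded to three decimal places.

0.100

|+x⟩ = (|+z⟩ + |-z⟩)/√2, so ⟨+x|ψ⟩ = (2) / (√2·√20).
P = |2|² / 40 = 4/40.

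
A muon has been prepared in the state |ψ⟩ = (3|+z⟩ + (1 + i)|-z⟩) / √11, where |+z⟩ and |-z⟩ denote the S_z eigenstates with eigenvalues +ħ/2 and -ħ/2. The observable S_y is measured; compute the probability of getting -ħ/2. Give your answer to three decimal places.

0.227

|-y⟩ = (|+z⟩ - i|-z⟩)/√2, so ⟨-y|ψ⟩ = (2 + i) / (√2·√11).
P = |2 + i|² / 22 = 5/22.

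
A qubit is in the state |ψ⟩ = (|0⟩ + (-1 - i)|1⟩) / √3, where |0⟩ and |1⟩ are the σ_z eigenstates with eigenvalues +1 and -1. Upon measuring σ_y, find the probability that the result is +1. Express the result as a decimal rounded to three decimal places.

|+y⟩ = (|0⟩ + i|1⟩)/√2, so ⟨+y|ψ⟩ = (i) / (√2·√3).
P = |i|² / 6 = 1/6.

0.167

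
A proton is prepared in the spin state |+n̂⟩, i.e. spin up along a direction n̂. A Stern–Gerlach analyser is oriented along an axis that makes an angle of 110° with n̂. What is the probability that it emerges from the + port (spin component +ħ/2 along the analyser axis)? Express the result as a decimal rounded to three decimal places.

For spin-½, the probability of finding spin-up along an axis at angle θ to the initial spin direction is cos²(θ/2); spin-down is sin²(θ/2).
θ = 110°, so P = cos²(55°) ≈ 0.329.

0.329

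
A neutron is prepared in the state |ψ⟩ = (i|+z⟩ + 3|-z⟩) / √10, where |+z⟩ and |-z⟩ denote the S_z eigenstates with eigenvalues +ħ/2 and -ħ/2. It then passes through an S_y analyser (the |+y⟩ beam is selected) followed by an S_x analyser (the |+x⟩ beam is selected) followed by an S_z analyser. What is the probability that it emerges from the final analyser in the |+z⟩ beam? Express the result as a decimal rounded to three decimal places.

0.050

First analyser (S_y): P(|+y⟩) = |⟨+y|ψ⟩|² = 4/20.
After stage 1 the state is |+y⟩; P(|+x⟩) = |⟨+x|+y⟩|² = 1/2.
After stage 2 the state is |+x⟩; P(|+z⟩) = |⟨+z|+x⟩|² = 1/2.
Joint probability = 4/20 × 1/2 × 1/2 = 0.050.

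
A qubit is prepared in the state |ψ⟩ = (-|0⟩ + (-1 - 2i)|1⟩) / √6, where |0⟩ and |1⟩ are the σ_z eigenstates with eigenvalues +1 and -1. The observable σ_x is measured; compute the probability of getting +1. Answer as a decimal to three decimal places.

0.667

|+x⟩ = (|0⟩ + |1⟩)/√2, so ⟨+x|ψ⟩ = (-2 - 2i) / (√2·√6).
P = |-2 - 2i|² / 12 = 8/12.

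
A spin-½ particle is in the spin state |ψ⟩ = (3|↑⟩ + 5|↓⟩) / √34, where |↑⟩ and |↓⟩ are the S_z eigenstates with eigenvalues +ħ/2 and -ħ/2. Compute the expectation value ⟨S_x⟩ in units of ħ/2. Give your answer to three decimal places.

0.882

⟨σ_x⟩ = 2 Re(a* b)/(|a|²+|b|²) with a = 3, b = 5.
a* b = 15, so ⟨σ_x⟩ = 30/34.
⟨S_x⟩ = (ħ/2)·⟨σ_x⟩.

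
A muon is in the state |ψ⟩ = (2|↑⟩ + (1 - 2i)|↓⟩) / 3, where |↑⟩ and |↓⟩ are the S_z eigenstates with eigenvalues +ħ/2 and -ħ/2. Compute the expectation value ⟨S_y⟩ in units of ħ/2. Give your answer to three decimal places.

-0.889

⟨σ_y⟩ = 2 Im(a* b)/(|a|²+|b|²) with a = 2, b = (1 - 2i).
a* b = (2 - 4i), so ⟨σ_y⟩ = -8/9.
⟨S_y⟩ = (ħ/2)·⟨σ_y⟩.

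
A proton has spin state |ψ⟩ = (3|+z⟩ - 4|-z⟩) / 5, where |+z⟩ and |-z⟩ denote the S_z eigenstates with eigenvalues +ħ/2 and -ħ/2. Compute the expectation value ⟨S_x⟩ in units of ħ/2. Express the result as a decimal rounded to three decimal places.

-0.960

⟨σ_x⟩ = 2 Re(a* b)/(|a|²+|b|²) with a = 3, b = -4.
a* b = -12, so ⟨σ_x⟩ = -24/25.
⟨S_x⟩ = (ħ/2)·⟨σ_x⟩.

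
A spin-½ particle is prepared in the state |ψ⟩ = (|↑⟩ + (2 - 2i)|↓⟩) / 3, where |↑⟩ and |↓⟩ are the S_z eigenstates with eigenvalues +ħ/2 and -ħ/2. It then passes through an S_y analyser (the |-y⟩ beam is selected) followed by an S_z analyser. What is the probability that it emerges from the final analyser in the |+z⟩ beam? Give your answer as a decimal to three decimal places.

0.361

First analyser (S_y): P(|-y⟩) = |⟨-y|ψ⟩|² = 13/18.
After stage 1 the state is |-y⟩; P(|+z⟩) = |⟨+z|-y⟩|² = 1/2.
Joint probability = 13/18 × 1/2 = 0.361.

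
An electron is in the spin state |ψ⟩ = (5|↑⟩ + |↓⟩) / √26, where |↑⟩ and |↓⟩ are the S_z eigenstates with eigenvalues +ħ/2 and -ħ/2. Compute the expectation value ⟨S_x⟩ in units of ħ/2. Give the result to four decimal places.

0.3846

⟨σ_x⟩ = 2 Re(a* b)/(|a|²+|b|²) with a = 5, b = 1.
a* b = 5, so ⟨σ_x⟩ = 10/26.
⟨S_x⟩ = (ħ/2)·⟨σ_x⟩.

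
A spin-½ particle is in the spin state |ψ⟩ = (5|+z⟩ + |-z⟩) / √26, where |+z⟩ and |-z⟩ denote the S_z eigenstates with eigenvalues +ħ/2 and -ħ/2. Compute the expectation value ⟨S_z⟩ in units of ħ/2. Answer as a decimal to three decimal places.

⟨σ_z⟩ = |a|² - |b|² divided by |a|²+|b|², with a, b the |+z⟩, |-z⟩ amplitudes.
= (25 - 1)/26 = 24/26.
⟨S_z⟩ = (ħ/2)·⟨σ_z⟩.

0.923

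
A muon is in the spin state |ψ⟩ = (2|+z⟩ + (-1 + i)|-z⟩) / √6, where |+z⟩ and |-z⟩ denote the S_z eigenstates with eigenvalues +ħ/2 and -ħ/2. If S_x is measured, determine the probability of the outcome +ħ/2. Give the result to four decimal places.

0.1667

|+x⟩ = (|+z⟩ + |-z⟩)/√2, so ⟨+x|ψ⟩ = (1 + i) / (√2·√6).
P = |1 + i|² / 12 = 2/12.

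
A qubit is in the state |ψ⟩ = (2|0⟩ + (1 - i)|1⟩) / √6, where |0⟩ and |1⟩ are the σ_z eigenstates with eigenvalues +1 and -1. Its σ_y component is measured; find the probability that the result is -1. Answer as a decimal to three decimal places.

0.833

|-y⟩ = (|0⟩ - i|1⟩)/√2, so ⟨-y|ψ⟩ = (3 + i) / (√2·√6).
P = |3 + i|² / 12 = 10/12.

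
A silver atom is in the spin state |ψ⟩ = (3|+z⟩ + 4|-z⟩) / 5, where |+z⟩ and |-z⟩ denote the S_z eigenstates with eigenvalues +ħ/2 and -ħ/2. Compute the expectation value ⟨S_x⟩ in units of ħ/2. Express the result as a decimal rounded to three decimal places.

0.960

⟨σ_x⟩ = 2 Re(a* b)/(|a|²+|b|²) with a = 3, b = 4.
a* b = 12, so ⟨σ_x⟩ = 24/25.
⟨S_x⟩ = (ħ/2)·⟨σ_x⟩.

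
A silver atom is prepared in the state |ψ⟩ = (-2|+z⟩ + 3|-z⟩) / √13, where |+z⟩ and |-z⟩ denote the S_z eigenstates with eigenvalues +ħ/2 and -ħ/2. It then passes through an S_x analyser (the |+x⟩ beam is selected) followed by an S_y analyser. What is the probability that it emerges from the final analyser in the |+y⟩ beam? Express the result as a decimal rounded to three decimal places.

0.019

First analyser (S_x): P(|+x⟩) = |⟨+x|ψ⟩|² = 1/26.
After stage 1 the state is |+x⟩; P(|+y⟩) = |⟨+y|+x⟩|² = 1/2.
Joint probability = 1/26 × 1/2 = 0.019.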